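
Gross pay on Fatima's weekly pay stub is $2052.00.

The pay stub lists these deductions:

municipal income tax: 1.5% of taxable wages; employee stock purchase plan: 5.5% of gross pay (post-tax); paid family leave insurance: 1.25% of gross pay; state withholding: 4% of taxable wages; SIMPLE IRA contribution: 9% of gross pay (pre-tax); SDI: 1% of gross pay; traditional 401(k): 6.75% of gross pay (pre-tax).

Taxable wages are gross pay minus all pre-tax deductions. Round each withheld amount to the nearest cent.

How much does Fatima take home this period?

Traditional 401(k): $2052.00 × 0.0675 = $138.51
SIMPLE IRA contribution: $2052.00 × 0.09 = $184.68
Pre-tax total = $138.51 + $184.68 = $323.19
Taxable wages = $2052.00 − $323.19 = $1728.81
Municipal income tax: $1728.81 × 0.015 = $25.93
State withholding: $1728.81 × 0.04 = $69.15
SDI: $2052.00 × 0.01 = $20.52
Paid family leave insurance: $2052.00 × 0.0125 = $25.65
Employee stock purchase plan: $2052.00 × 0.055 = $112.86
Total deductions = $138.51 + $184.68 + $25.93 + $69.15 + $20.52 + $25.65 + $112.86 = $577.30
Net pay = $2052.00 − $577.30 = $1474.70

$1474.70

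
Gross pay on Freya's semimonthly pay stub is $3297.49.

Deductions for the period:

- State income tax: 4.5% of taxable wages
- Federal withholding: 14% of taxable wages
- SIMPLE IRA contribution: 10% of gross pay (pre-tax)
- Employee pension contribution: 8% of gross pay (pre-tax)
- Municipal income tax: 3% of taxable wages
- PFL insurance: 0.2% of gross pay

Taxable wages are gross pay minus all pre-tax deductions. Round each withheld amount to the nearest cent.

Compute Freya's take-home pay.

$2116.00

SIMPLE IRA contribution: $3297.49 × 0.1 = $329.75
Employee pension contribution: $3297.49 × 0.08 = $263.80
Pre-tax total = $329.75 + $263.80 = $593.55
Taxable wages = $3297.49 − $593.55 = $2703.94
State income tax: $2703.94 × 0.045 = $121.68
Municipal income tax: $2703.94 × 0.03 = $81.12
Federal withholding: $2703.94 × 0.14 = $378.55
PFL insurance: $3297.49 × 0.002 = $6.59
Total deductions = $329.75 + $263.80 + $121.68 + $81.12 + $378.55 + $6.59 = $1181.49
Net pay = $3297.49 − $1181.49 = $2116.00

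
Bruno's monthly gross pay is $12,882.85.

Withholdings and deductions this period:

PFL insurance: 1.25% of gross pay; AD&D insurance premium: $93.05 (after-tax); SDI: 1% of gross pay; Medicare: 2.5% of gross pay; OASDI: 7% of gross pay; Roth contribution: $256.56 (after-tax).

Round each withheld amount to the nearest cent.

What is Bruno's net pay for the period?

$11,019.50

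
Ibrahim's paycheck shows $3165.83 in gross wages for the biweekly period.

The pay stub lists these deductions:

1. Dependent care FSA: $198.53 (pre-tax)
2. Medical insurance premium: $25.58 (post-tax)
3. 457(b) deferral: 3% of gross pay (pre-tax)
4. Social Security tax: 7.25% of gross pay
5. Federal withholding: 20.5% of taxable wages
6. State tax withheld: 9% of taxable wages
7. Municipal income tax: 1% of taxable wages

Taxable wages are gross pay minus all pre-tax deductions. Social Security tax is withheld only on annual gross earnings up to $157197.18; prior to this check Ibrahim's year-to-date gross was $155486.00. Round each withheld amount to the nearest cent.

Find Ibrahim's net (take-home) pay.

Dependent care FSA: $198.53
457(b) deferral: $3165.83 × 0.03 = $94.97
Pre-tax total = $198.53 + $94.97 = $293.50
Taxable wages = $3165.83 − $293.50 = $2872.33
Federal withholding: $2872.33 × 0.205 = $588.83
State tax withheld: $2872.33 × 0.09 = $258.51
Municipal income tax: $2872.33 × 0.01 = $28.72
Social Security tax: only $157197.18 − $155486.00 = $1711.18 of this check is subject → $1711.18 × 0.0725 = $124.06
Medical insurance premium: $25.58
Total deductions = $198.53 + $94.97 + $588.83 + $258.51 + $28.72 + $124.06 + $25.58 = $1319.20
Net pay = $3165.83 − $1319.20 = $1846.63

$1846.63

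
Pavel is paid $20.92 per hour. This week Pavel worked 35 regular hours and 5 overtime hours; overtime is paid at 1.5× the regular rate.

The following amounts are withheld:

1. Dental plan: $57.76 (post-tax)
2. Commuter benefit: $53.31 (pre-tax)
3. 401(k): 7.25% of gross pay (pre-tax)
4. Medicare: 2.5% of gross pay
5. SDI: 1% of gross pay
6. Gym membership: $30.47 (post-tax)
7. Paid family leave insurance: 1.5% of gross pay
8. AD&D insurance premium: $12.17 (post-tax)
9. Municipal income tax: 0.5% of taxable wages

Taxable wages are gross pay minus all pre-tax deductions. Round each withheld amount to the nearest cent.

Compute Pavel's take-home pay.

$622.61

Regular pay: 35 × $20.92 = $732.20
Overtime pay: 5 × $20.92 × 1.5 = $156.90
Gross pay = $732.20 + $156.90 = $889.10
401(k): $889.10 × 0.0725 = $64.46
Commuter benefit: $53.31
Pre-tax total = $64.46 + $53.31 = $117.77
Taxable wages = $889.10 − $117.77 = $771.33
Municipal income tax: $771.33 × 0.005 = $3.86
SDI: $889.10 × 0.01 = $8.89
Medicare: $889.10 × 0.025 = $22.23
Paid family leave insurance: $889.10 × 0.015 = $13.34
Gym membership: $30.47
Dental plan: $57.76
AD&D insurance premium: $12.17
Total deductions = $64.46 + $53.31 + $3.86 + $8.89 + $22.23 + $13.34 + $30.47 + $57.76 + $12.17 = $266.49
Net pay = $889.10 − $266.49 = $622.61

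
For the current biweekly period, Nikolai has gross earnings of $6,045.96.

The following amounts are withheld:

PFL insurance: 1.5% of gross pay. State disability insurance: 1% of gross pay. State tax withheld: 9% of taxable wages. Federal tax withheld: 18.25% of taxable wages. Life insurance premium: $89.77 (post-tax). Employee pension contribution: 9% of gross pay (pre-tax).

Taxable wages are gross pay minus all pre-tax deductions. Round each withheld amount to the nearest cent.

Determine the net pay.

Employee pension contribution: $6,045.96 × 0.09 = $544.14
Taxable wages = $6,045.96 − $544.14 = $5,501.82
State tax withheld: $5,501.82 × 0.09 = $495.16
Federal tax withheld: $5,501.82 × 0.1825 = $1,004.08
State disability insurance: $6,045.96 × 0.01 = $60.46
PFL insurance: $6,045.96 × 0.015 = $90.69
Life insurance premium: $89.77
Total deductions = $544.14 + $495.16 + $1,004.08 + $60.46 + $90.69 + $89.77 = $2,284.30
Net pay = $6,045.96 − $2,284.30 = $3,761.66

$3,761.66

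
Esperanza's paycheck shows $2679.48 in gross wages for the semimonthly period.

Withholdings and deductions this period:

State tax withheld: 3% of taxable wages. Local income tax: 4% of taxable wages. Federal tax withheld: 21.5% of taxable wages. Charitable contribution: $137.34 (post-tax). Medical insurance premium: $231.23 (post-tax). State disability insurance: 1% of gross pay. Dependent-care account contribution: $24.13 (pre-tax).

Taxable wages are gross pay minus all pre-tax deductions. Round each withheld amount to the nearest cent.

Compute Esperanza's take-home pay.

$1503.22

Dependent-care account contribution: $24.13
Taxable wages = $2679.48 − $24.13 = $2655.35
Federal tax withheld: $2655.35 × 0.215 = $570.90
State tax withheld: $2655.35 × 0.03 = $79.66
Local income tax: $2655.35 × 0.04 = $106.21
State disability insurance: $2679.48 × 0.01 = $26.79
Medical insurance premium: $231.23
Charitable contribution: $137.34
Total deductions = $24.13 + $570.90 + $79.66 + $106.21 + $26.79 + $231.23 + $137.34 = $1176.26
Net pay = $2679.48 − $1176.26 = $1503.22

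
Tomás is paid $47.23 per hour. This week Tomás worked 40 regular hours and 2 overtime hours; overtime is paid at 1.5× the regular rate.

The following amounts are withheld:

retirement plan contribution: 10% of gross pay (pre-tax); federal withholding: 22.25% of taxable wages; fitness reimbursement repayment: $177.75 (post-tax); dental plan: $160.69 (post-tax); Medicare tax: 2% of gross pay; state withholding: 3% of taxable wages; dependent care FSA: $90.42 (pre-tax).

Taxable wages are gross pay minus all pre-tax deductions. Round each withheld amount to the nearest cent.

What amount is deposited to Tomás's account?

$919.63

Regular pay: 40 × $47.23 = $1889.20
Overtime pay: 2 × $47.23 × 1.5 = $141.69
Gross pay = $1889.20 + $141.69 = $2030.89
Dependent care FSA: $90.42
Retirement plan contribution: $2030.89 × 0.1 = $203.09
Pre-tax total = $90.42 + $203.09 = $293.51
Taxable wages = $2030.89 − $293.51 = $1737.38
Federal withholding: $1737.38 × 0.2225 = $386.57
State withholding: $1737.38 × 0.03 = $52.12
Medicare tax: $2030.89 × 0.02 = $40.62
Fitness reimbursement repayment: $177.75
Dental plan: $160.69
Total deductions = $90.42 + $203.09 + $386.57 + $52.12 + $40.62 + $177.75 + $160.69 = $1111.26
Net pay = $2030.89 − $1111.26 = $919.63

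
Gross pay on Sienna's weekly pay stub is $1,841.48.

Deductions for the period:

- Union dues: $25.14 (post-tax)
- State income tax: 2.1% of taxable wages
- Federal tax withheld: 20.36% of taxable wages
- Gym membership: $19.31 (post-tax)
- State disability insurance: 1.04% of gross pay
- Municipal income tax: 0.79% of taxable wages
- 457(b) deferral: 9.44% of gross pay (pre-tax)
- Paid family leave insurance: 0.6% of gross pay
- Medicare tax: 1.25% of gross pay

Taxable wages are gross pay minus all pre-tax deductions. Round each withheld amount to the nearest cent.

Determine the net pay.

$1,182.25

457(b) deferral: $1,841.48 × 0.0944 = $173.84
Taxable wages = $1,841.48 − $173.84 = $1,667.64
Municipal income tax: $1,667.64 × 0.0079 = $13.17
State income tax: $1,667.64 × 0.021 = $35.02
Federal tax withheld: $1,667.64 × 0.2036 = $339.53
State disability insurance: $1,841.48 × 0.0104 = $19.15
Paid family leave insurance: $1,841.48 × 0.006 = $11.05
Medicare tax: $1,841.48 × 0.0125 = $23.02
Gym membership: $19.31
Union dues: $25.14
Total deductions = $173.84 + $13.17 + $35.02 + $339.53 + $19.15 + $11.05 + $23.02 + $19.31 + $25.14 = $659.23
Net pay = $1,841.48 − $659.23 = $1,182.25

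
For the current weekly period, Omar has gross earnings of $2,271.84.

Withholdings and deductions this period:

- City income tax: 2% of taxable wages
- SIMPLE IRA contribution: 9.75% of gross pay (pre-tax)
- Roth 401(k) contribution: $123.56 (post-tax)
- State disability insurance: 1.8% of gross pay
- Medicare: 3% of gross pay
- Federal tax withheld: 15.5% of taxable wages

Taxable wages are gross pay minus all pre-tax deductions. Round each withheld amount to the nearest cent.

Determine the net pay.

SIMPLE IRA contribution: $2,271.84 × 0.0975 = $221.50
Taxable wages = $2,271.84 − $221.50 = $2,050.34
City income tax: $2,050.34 × 0.02 = $41.01
Federal tax withheld: $2,050.34 × 0.155 = $317.80
Medicare: $2,271.84 × 0.03 = $68.16
State disability insurance: $2,271.84 × 0.018 = $40.89
Roth 401(k) contribution: $123.56
Total deductions = $221.50 + $41.01 + $317.80 + $68.16 + $40.89 + $123.56 = $812.92
Net pay = $2,271.84 − $812.92 = $1,458.92

$1,458.92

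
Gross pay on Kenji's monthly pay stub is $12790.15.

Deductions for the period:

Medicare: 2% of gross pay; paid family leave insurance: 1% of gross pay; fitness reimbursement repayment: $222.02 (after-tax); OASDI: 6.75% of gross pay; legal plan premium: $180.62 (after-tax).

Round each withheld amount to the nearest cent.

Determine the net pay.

$11140.47

Medicare: $12790.15 × 0.02 = $255.80
Paid family leave insurance: $12790.15 × 0.01 = $127.90
OASDI: $12790.15 × 0.0675 = $863.34
Fitness reimbursement repayment: $222.02
Legal plan premium: $180.62
Total deductions = $255.80 + $127.90 + $863.34 + $222.02 + $180.62 = $1649.68
Net pay = $12790.15 − $1649.68 = $11140.47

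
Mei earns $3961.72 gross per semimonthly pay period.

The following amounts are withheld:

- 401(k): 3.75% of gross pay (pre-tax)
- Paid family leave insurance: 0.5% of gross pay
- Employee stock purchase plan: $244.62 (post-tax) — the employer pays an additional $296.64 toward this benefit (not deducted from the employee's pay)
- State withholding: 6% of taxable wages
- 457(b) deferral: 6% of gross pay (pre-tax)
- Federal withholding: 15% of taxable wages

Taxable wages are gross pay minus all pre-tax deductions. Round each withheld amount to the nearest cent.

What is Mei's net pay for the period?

401(k): $3961.72 × 0.0375 = $148.56
457(b) deferral: $3961.72 × 0.06 = $237.70
Pre-tax total = $148.56 + $237.70 = $386.26
Taxable wages = $3961.72 − $386.26 = $3575.46
State withholding: $3575.46 × 0.06 = $214.53
Federal withholding: $3575.46 × 0.15 = $536.32
Paid family leave insurance: $3961.72 × 0.005 = $19.81
Employee stock purchase plan: $244.62
(Employer's $296.64 toward employee stock purchase plan is not withheld from the employee.)
Total deductions = $148.56 + $237.70 + $214.53 + $536.32 + $19.81 + $244.62 = $1401.54
Net pay = $3961.72 − $1401.54 = $2560.18

$2560.18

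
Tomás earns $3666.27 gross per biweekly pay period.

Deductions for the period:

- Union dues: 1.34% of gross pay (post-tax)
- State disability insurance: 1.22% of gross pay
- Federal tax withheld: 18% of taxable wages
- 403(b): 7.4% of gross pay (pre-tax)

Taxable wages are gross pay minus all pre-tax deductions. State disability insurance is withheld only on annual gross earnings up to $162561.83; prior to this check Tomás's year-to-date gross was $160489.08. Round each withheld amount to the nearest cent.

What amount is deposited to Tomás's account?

403(b): $3666.27 × 0.074 = $271.30
Taxable wages = $3666.27 − $271.30 = $3394.97
Federal tax withheld: $3394.97 × 0.18 = $611.09
State disability insurance: only $162561.83 − $160489.08 = $2072.75 of this check is subject → $2072.75 × 0.0122 = $25.29
Union dues: $3666.27 × 0.0134 = $49.13
Total deductions = $271.30 + $611.09 + $25.29 + $49.13 = $956.81
Net pay = $3666.27 − $956.81 = $2709.46

$2709.46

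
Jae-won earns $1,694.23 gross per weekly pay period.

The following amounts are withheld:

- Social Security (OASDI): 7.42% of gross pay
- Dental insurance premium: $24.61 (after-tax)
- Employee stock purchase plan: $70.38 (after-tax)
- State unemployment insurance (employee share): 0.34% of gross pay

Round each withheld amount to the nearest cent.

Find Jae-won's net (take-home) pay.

State unemployment insurance (employee share): $1,694.23 × 0.0034 = $5.76
Social Security (OASDI): $1,694.23 × 0.0742 = $125.71
Employee stock purchase plan: $70.38
Dental insurance premium: $24.61
Total deductions = $5.76 + $125.71 + $70.38 + $24.61 = $226.46
Net pay = $1,694.23 − $226.46 = $1,467.77

$1,467.77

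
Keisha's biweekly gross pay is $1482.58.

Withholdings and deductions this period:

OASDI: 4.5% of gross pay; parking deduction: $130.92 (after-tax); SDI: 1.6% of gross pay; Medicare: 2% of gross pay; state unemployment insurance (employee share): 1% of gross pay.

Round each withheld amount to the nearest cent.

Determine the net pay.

$1216.74

State unemployment insurance (employee share): $1482.58 × 0.01 = $14.83
Medicare: $1482.58 × 0.02 = $29.65
SDI: $1482.58 × 0.016 = $23.72
OASDI: $1482.58 × 0.045 = $66.72
Parking deduction: $130.92
Total deductions = $14.83 + $29.65 + $23.72 + $66.72 + $130.92 = $265.84
Net pay = $1482.58 − $265.84 = $1216.74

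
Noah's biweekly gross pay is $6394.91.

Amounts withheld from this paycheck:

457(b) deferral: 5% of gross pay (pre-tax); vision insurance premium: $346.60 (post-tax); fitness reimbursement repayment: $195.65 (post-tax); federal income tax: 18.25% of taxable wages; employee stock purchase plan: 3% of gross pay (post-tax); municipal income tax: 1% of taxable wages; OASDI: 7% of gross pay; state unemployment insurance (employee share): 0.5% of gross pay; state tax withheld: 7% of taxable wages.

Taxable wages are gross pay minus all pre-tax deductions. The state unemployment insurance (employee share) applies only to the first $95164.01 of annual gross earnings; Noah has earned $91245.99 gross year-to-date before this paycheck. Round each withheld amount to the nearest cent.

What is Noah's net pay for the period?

457(b) deferral: $6394.91 × 0.05 = $319.75
Taxable wages = $6394.91 − $319.75 = $6075.16
Municipal income tax: $6075.16 × 0.01 = $60.75
State tax withheld: $6075.16 × 0.07 = $425.26
Federal income tax: $6075.16 × 0.1825 = $1108.72
State unemployment insurance (employee share): only $95164.01 − $91245.99 = $3918.02 of this check is subject → $3918.02 × 0.005 = $19.59
OASDI: $6394.91 × 0.07 = $447.64
Vision insurance premium: $346.60
Employee stock purchase plan: $6394.91 × 0.03 = $191.85
Fitness reimbursement repayment: $195.65
Total deductions = $319.75 + $60.75 + $425.26 + $1108.72 + $19.59 + $447.64 + $346.60 + $191.85 + $195.65 = $3115.81
Net pay = $6394.91 − $3115.81 = $3279.10

$3279.10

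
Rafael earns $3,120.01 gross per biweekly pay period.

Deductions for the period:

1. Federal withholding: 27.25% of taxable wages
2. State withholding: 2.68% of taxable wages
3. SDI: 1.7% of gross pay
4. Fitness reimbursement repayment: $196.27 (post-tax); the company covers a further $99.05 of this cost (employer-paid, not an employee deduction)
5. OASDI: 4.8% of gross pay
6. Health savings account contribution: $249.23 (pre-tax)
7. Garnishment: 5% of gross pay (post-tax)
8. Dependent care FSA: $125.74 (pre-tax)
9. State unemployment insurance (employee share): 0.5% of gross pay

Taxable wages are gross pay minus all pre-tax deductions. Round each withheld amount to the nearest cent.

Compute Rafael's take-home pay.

$1,352.78

Health savings account contribution: $249.23
Dependent care FSA: $125.74
Pre-tax total = $249.23 + $125.74 = $374.97
Taxable wages = $3,120.01 − $374.97 = $2,745.04
Federal withholding: $2,745.04 × 0.2725 = $748.02
State withholding: $2,745.04 × 0.0268 = $73.57
OASDI: $3,120.01 × 0.048 = $149.76
SDI: $3,120.01 × 0.017 = $53.04
State unemployment insurance (employee share): $3,120.01 × 0.005 = $15.60
Garnishment: $3,120.01 × 0.05 = $156.00
Fitness reimbursement repayment: $196.27
(Employer's $99.05 toward fitness reimbursement repayment is not withheld from the employee.)
Total deductions = $249.23 + $125.74 + $748.02 + $73.57 + $149.76 + $53.04 + $15.60 + $156.00 + $196.27 = $1,767.23
Net pay = $3,120.01 − $1,767.23 = $1,352.78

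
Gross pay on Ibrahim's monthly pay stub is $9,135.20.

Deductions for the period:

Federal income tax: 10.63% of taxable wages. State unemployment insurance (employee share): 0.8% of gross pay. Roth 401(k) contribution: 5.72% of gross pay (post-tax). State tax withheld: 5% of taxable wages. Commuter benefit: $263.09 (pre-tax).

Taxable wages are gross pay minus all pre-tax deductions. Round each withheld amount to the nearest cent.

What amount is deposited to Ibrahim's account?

$6,889.78

Commuter benefit: $263.09
Taxable wages = $9,135.20 − $263.09 = $8,872.11
Federal income tax: $8,872.11 × 0.1063 = $943.11
State tax withheld: $8,872.11 × 0.05 = $443.61
State unemployment insurance (employee share): $9,135.20 × 0.008 = $73.08
Roth 401(k) contribution: $9,135.20 × 0.0572 = $522.53
Total deductions = $263.09 + $943.11 + $443.61 + $73.08 + $522.53 = $2,245.42
Net pay = $9,135.20 − $2,245.42 = $6,889.78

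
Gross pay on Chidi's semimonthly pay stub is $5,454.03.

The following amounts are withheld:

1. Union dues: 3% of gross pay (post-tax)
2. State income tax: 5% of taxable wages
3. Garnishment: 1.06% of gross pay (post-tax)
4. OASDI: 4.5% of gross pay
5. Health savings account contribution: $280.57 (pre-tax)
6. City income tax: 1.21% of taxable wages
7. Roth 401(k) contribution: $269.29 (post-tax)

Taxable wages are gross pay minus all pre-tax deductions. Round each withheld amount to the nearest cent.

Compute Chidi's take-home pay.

$4,116.04

Health savings account contribution: $280.57
Taxable wages = $5,454.03 − $280.57 = $5,173.46
City income tax: $5,173.46 × 0.0121 = $62.60
State income tax: $5,173.46 × 0.05 = $258.67
OASDI: $5,454.03 × 0.045 = $245.43
Garnishment: $5,454.03 × 0.0106 = $57.81
Roth 401(k) contribution: $269.29
Union dues: $5,454.03 × 0.03 = $163.62
Total deductions = $280.57 + $62.60 + $258.67 + $245.43 + $57.81 + $269.29 + $163.62 = $1,337.99
Net pay = $5,454.03 − $1,337.99 = $4,116.04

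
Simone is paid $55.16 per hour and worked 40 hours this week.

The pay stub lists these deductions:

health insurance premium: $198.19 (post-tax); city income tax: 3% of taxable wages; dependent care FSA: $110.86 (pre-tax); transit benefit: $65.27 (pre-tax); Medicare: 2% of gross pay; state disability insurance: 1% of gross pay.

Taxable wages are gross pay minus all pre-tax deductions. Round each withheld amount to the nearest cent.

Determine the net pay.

Gross pay: 40 × $55.16 = $2,206.40
Transit benefit: $65.27
Dependent care FSA: $110.86
Pre-tax total = $65.27 + $110.86 = $176.13
Taxable wages = $2,206.40 − $176.13 = $2,030.27
City income tax: $2,030.27 × 0.03 = $60.91
State disability insurance: $2,206.40 × 0.01 = $22.06
Medicare: $2,206.40 × 0.02 = $44.13
Health insurance premium: $198.19
Total deductions = $65.27 + $110.86 + $60.91 + $22.06 + $44.13 + $198.19 = $501.42
Net pay = $2,206.40 − $501.42 = $1,704.98

$1,704.98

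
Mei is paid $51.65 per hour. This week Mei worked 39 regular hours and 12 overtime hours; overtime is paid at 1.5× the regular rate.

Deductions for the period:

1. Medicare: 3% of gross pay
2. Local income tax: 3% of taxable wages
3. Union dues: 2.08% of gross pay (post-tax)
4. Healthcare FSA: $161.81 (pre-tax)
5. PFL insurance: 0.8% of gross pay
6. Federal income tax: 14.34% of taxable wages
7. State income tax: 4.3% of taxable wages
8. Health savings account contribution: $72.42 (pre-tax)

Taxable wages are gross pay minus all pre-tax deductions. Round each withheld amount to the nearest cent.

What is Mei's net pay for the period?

$1950.31

Regular pay: 39 × $51.65 = $2014.35
Overtime pay: 12 × $51.65 × 1.5 = $929.70
Gross pay = $2014.35 + $929.70 = $2944.05
Healthcare FSA: $161.81
Health savings account contribution: $72.42
Pre-tax total = $161.81 + $72.42 = $234.23
Taxable wages = $2944.05 − $234.23 = $2709.82
Federal income tax: $2709.82 × 0.1434 = $388.59
State income tax: $2709.82 × 0.043 = $116.52
Local income tax: $2709.82 × 0.03 = $81.29
Medicare: $2944.05 × 0.03 = $88.32
PFL insurance: $2944.05 × 0.008 = $23.55
Union dues: $2944.05 × 0.0208 = $61.24
Total deductions = $161.81 + $72.42 + $388.59 + $116.52 + $81.29 + $88.32 + $23.55 + $61.24 = $993.74
Net pay = $2944.05 − $993.74 = $1950.31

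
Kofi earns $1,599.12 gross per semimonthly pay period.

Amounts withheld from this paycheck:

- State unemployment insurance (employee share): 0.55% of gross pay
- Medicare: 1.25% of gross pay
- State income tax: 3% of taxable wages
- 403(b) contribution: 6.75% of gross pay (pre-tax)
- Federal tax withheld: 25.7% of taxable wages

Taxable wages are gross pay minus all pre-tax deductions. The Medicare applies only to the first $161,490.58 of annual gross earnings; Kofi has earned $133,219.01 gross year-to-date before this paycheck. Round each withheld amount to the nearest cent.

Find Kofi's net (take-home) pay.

403(b) contribution: $1,599.12 × 0.0675 = $107.94
Taxable wages = $1,599.12 − $107.94 = $1,491.18
Federal tax withheld: $1,491.18 × 0.257 = $383.23
State income tax: $1,491.18 × 0.03 = $44.74
Medicare: cap not yet reached, full $1,599.12 is subject → $1,599.12 × 0.0125 = $19.99
State unemployment insurance (employee share): $1,599.12 × 0.0055 = $8.80
Total deductions = $107.94 + $383.23 + $44.74 + $19.99 + $8.80 = $564.70
Net pay = $1,599.12 − $564.70 = $1,034.42

$1,034.42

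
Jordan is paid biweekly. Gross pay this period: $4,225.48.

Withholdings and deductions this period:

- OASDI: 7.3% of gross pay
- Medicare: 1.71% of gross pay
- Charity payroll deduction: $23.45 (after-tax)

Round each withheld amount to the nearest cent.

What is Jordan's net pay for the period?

$3,821.31

Medicare: $4,225.48 × 0.0171 = $72.26
OASDI: $4,225.48 × 0.073 = $308.46
Charity payroll deduction: $23.45
Total deductions = $72.26 + $308.46 + $23.45 = $404.17
Net pay = $4,225.48 − $404.17 = $3,821.31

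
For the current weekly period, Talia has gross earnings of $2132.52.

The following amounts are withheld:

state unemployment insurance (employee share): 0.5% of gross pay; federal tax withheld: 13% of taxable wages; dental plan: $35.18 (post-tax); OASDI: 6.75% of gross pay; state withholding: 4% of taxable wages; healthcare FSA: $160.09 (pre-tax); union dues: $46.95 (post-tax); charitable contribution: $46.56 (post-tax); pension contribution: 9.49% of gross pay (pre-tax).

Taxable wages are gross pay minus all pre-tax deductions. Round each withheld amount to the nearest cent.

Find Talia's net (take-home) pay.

Healthcare FSA: $160.09
Pension contribution: $2132.52 × 0.0949 = $202.38
Pre-tax total = $160.09 + $202.38 = $362.47
Taxable wages = $2132.52 − $362.47 = $1770.05
State withholding: $1770.05 × 0.04 = $70.80
Federal tax withheld: $1770.05 × 0.13 = $230.11
State unemployment insurance (employee share): $2132.52 × 0.005 = $10.66
OASDI: $2132.52 × 0.0675 = $143.95
Charitable contribution: $46.56
Dental plan: $35.18
Union dues: $46.95
Total deductions = $160.09 + $202.38 + $70.80 + $230.11 + $10.66 + $143.95 + $46.56 + $35.18 + $46.95 = $946.68
Net pay = $2132.52 − $946.68 = $1185.84

$1185.84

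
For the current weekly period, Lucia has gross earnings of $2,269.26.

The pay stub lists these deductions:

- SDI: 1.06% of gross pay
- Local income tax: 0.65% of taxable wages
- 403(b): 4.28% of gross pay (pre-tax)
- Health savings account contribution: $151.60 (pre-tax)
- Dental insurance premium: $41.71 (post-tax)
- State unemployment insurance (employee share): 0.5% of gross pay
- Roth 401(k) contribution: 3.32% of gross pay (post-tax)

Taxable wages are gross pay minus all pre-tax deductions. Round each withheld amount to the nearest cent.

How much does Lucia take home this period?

403(b): $2,269.26 × 0.0428 = $97.12
Health savings account contribution: $151.60
Pre-tax total = $97.12 + $151.60 = $248.72
Taxable wages = $2,269.26 − $248.72 = $2,020.54
Local income tax: $2,020.54 × 0.0065 = $13.13
State unemployment insurance (employee share): $2,269.26 × 0.005 = $11.35
SDI: $2,269.26 × 0.0106 = $24.05
Dental insurance premium: $41.71
Roth 401(k) contribution: $2,269.26 × 0.0332 = $75.34
Total deductions = $97.12 + $151.60 + $13.13 + $11.35 + $24.05 + $41.71 + $75.34 = $414.30
Net pay = $2,269.26 − $414.30 = $1,854.96

$1,854.96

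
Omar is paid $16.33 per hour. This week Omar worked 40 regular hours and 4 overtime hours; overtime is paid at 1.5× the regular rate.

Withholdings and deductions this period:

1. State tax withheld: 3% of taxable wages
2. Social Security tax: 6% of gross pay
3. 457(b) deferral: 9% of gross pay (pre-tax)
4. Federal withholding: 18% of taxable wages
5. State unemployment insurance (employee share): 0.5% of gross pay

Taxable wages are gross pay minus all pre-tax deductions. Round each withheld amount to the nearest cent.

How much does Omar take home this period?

Regular pay: 40 × $16.33 = $653.20
Overtime pay: 4 × $16.33 × 1.5 = $97.98
Gross pay = $653.20 + $97.98 = $751.18
457(b) deferral: $751.18 × 0.09 = $67.61
Taxable wages = $751.18 − $67.61 = $683.57
Federal withholding: $683.57 × 0.18 = $123.04
State tax withheld: $683.57 × 0.03 = $20.51
Social Security tax: $751.18 × 0.06 = $45.07
State unemployment insurance (employee share): $751.18 × 0.005 = $3.76
Total deductions = $67.61 + $123.04 + $20.51 + $45.07 + $3.76 = $259.99
Net pay = $751.18 − $259.99 = $491.19

$491.19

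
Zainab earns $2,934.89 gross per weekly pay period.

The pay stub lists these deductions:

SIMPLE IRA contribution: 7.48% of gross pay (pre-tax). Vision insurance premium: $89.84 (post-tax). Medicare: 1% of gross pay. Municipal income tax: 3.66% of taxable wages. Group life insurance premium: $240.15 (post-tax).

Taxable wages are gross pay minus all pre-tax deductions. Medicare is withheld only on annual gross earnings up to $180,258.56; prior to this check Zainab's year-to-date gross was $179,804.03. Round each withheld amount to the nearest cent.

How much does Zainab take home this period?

SIMPLE IRA contribution: $2,934.89 × 0.0748 = $219.53
Taxable wages = $2,934.89 − $219.53 = $2,715.36
Municipal income tax: $2,715.36 × 0.0366 = $99.38
Medicare: only $180,258.56 − $179,804.03 = $454.53 of this check is subject → $454.53 × 0.01 = $4.55
Vision insurance premium: $89.84
Group life insurance premium: $240.15
Total deductions = $219.53 + $99.38 + $4.55 + $89.84 + $240.15 = $653.45
Net pay = $2,934.89 − $653.45 = $2,281.44

$2,281.44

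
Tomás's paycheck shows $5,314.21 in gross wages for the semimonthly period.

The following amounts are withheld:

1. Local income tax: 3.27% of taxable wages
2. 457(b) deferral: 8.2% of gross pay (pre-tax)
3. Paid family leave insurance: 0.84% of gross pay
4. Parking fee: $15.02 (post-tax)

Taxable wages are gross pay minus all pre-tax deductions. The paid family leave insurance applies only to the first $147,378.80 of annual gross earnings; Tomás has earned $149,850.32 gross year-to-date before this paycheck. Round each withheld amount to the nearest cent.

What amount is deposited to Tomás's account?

$4,703.90

457(b) deferral: $5,314.21 × 0.082 = $435.77
Taxable wages = $5,314.21 − $435.77 = $4,878.44
Local income tax: $4,878.44 × 0.0327 = $159.52
Paid family leave insurance: annual cap $147,378.80 already reached (YTD $149,850.32), so $0.00
Parking fee: $15.02
Total deductions = $435.77 + $159.52 + $0.00 + $15.02 = $610.31
Net pay = $5,314.21 − $610.31 = $4,703.90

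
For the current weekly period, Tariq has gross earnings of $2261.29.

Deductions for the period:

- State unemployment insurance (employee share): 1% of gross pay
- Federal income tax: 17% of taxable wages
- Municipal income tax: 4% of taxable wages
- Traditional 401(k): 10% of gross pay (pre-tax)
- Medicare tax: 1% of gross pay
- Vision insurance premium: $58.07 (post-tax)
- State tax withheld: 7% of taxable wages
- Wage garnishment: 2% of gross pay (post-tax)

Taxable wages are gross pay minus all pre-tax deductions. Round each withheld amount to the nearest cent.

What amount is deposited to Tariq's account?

Traditional 401(k): $2261.29 × 0.1 = $226.13
Taxable wages = $2261.29 − $226.13 = $2035.16
Municipal income tax: $2035.16 × 0.04 = $81.41
Federal income tax: $2035.16 × 0.17 = $345.98
State tax withheld: $2035.16 × 0.07 = $142.46
State unemployment insurance (employee share): $2261.29 × 0.01 = $22.61
Medicare tax: $2261.29 × 0.01 = $22.61
Vision insurance premium: $58.07
Wage garnishment: $2261.29 × 0.02 = $45.23
Total deductions = $226.13 + $81.41 + $345.98 + $142.46 + $22.61 + $22.61 + $58.07 + $45.23 = $944.50
Net pay = $2261.29 − $944.50 = $1316.79

$1316.79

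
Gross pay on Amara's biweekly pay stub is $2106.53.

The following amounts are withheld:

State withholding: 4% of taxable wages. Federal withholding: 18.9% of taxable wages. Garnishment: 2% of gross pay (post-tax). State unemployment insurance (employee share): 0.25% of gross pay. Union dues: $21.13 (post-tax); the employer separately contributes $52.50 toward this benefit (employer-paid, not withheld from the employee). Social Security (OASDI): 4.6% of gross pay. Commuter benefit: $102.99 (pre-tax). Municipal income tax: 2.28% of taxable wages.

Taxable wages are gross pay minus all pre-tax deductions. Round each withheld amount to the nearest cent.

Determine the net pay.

$1333.62

Commuter benefit: $102.99
Taxable wages = $2106.53 − $102.99 = $2003.54
Municipal income tax: $2003.54 × 0.0228 = $45.68
Federal withholding: $2003.54 × 0.189 = $378.67
State withholding: $2003.54 × 0.04 = $80.14
State unemployment insurance (employee share): $2106.53 × 0.0025 = $5.27
Social Security (OASDI): $2106.53 × 0.046 = $96.90
Garnishment: $2106.53 × 0.02 = $42.13
Union dues: $21.13
(Employer's $52.50 toward union dues is not withheld from the employee.)
Total deductions = $102.99 + $45.68 + $378.67 + $80.14 + $5.27 + $96.90 + $42.13 + $21.13 = $772.91
Net pay = $2106.53 − $772.91 = $1333.62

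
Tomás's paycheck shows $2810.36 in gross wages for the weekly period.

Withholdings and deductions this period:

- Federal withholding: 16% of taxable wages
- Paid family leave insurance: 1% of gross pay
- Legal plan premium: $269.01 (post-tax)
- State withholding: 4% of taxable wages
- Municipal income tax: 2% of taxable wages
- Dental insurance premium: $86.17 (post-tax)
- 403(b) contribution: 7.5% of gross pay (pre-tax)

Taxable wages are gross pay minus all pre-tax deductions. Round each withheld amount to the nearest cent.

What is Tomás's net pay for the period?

403(b) contribution: $2810.36 × 0.075 = $210.78
Taxable wages = $2810.36 − $210.78 = $2599.58
Municipal income tax: $2599.58 × 0.02 = $51.99
Federal withholding: $2599.58 × 0.16 = $415.93
State withholding: $2599.58 × 0.04 = $103.98
Paid family leave insurance: $2810.36 × 0.01 = $28.10
Legal plan premium: $269.01
Dental insurance premium: $86.17
Total deductions = $210.78 + $51.99 + $415.93 + $103.98 + $28.10 + $269.01 + $86.17 = $1165.96
Net pay = $2810.36 − $1165.96 = $1644.40

$1644.40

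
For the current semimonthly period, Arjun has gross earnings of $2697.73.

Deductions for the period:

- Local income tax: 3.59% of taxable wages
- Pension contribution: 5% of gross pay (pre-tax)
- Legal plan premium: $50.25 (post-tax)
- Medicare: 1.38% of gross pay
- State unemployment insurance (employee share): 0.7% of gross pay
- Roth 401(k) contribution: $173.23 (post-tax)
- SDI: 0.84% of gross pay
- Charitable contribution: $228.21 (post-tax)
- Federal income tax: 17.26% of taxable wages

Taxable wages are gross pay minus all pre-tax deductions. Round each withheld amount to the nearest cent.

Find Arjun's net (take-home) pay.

Pension contribution: $2697.73 × 0.05 = $134.89
Taxable wages = $2697.73 − $134.89 = $2562.84
Federal income tax: $2562.84 × 0.1726 = $442.35
Local income tax: $2562.84 × 0.0359 = $92.01
State unemployment insurance (employee share): $2697.73 × 0.007 = $18.88
Medicare: $2697.73 × 0.0138 = $37.23
SDI: $2697.73 × 0.0084 = $22.66
Roth 401(k) contribution: $173.23
Charitable contribution: $228.21
Legal plan premium: $50.25
Total deductions = $134.89 + $442.35 + $92.01 + $18.88 + $37.23 + $22.66 + $173.23 + $228.21 + $50.25 = $1199.71
Net pay = $2697.73 − $1199.71 = $1498.02

$1498.02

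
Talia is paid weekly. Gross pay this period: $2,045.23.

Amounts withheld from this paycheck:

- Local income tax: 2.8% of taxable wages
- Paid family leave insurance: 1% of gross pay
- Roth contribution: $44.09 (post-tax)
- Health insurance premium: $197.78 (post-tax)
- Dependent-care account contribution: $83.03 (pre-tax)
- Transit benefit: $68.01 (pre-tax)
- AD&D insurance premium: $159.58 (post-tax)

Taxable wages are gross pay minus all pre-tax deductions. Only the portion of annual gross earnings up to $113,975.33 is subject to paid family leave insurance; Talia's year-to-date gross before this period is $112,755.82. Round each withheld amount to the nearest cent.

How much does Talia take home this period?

$1,427.50

Transit benefit: $68.01
Dependent-care account contribution: $83.03
Pre-tax total = $68.01 + $83.03 = $151.04
Taxable wages = $2,045.23 − $151.04 = $1,894.19
Local income tax: $1,894.19 × 0.028 = $53.04
Paid family leave insurance: only $113,975.33 − $112,755.82 = $1,219.51 of this check is subject → $1,219.51 × 0.01 = $12.20
AD&D insurance premium: $159.58
Roth contribution: $44.09
Health insurance premium: $197.78
Total deductions = $68.01 + $83.03 + $53.04 + $12.20 + $159.58 + $44.09 + $197.78 = $617.73
Net pay = $2,045.23 − $617.73 = $1,427.50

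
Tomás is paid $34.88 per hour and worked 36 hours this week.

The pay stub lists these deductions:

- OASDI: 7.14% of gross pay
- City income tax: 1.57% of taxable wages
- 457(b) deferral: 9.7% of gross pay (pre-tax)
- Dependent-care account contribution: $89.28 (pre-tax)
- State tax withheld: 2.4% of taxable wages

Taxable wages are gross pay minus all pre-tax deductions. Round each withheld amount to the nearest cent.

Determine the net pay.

Gross pay: 36 × $34.88 = $1255.68
457(b) deferral: $1255.68 × 0.097 = $121.80
Dependent-care account contribution: $89.28
Pre-tax total = $121.80 + $89.28 = $211.08
Taxable wages = $1255.68 − $211.08 = $1044.60
City income tax: $1044.60 × 0.0157 = $16.40
State tax withheld: $1044.60 × 0.024 = $25.07
OASDI: $1255.68 × 0.0714 = $89.66
Total deductions = $121.80 + $89.28 + $16.40 + $25.07 + $89.66 = $342.21
Net pay = $1255.68 − $342.21 = $913.47

$913.47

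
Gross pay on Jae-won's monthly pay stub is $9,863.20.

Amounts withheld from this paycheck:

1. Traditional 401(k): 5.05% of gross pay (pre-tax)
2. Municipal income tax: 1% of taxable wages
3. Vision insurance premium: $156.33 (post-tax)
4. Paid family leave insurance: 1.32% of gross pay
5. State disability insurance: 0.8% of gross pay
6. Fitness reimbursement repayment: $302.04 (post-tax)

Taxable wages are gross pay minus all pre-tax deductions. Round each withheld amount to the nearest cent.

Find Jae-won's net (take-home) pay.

Traditional 401(k): $9,863.20 × 0.0505 = $498.09
Taxable wages = $9,863.20 − $498.09 = $9,365.11
Municipal income tax: $9,365.11 × 0.01 = $93.65
Paid family leave insurance: $9,863.20 × 0.0132 = $130.19
State disability insurance: $9,863.20 × 0.008 = $78.91
Vision insurance premium: $156.33
Fitness reimbursement repayment: $302.04
Total deductions = $498.09 + $93.65 + $130.19 + $78.91 + $156.33 + $302.04 = $1,259.21
Net pay = $9,863.20 − $1,259.21 = $8,603.99

$8,603.99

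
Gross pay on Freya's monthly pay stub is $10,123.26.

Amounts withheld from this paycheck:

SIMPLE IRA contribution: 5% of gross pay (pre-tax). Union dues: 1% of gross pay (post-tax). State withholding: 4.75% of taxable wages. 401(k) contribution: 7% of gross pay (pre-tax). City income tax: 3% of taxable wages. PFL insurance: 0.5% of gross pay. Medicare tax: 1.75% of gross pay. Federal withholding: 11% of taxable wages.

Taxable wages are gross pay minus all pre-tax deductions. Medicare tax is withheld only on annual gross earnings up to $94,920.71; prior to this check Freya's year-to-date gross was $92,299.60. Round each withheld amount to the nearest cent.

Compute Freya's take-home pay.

SIMPLE IRA contribution: $10,123.26 × 0.05 = $506.16
401(k) contribution: $10,123.26 × 0.07 = $708.63
Pre-tax total = $506.16 + $708.63 = $1,214.79
Taxable wages = $10,123.26 − $1,214.79 = $8,908.47
Federal withholding: $8,908.47 × 0.11 = $979.93
State withholding: $8,908.47 × 0.0475 = $423.15
City income tax: $8,908.47 × 0.03 = $267.25
PFL insurance: $10,123.26 × 0.005 = $50.62
Medicare tax: only $94,920.71 − $92,299.60 = $2,621.11 of this check is subject → $2,621.11 × 0.0175 = $45.87
Union dues: $10,123.26 × 0.01 = $101.23
Total deductions = $506.16 + $708.63 + $979.93 + $423.15 + $267.25 + $50.62 + $45.87 + $101.23 = $3,082.84
Net pay = $10,123.26 − $3,082.84 = $7,040.42

$7,040.42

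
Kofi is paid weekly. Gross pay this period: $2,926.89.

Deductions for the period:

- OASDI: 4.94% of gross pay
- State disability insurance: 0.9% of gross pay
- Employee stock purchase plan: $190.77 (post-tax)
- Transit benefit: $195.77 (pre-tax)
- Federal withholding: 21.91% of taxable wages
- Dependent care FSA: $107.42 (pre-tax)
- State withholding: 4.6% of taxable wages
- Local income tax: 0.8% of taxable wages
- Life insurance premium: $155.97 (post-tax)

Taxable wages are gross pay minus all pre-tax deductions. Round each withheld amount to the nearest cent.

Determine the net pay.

Transit benefit: $195.77
Dependent care FSA: $107.42
Pre-tax total = $195.77 + $107.42 = $303.19
Taxable wages = $2,926.89 − $303.19 = $2,623.70
Federal withholding: $2,623.70 × 0.2191 = $574.85
State withholding: $2,623.70 × 0.046 = $120.69
Local income tax: $2,623.70 × 0.008 = $20.99
State disability insurance: $2,926.89 × 0.009 = $26.34
OASDI: $2,926.89 × 0.0494 = $144.59
Life insurance premium: $155.97
Employee stock purchase plan: $190.77
Total deductions = $195.77 + $107.42 + $574.85 + $120.69 + $20.99 + $26.34 + $144.59 + $155.97 + $190.77 = $1,537.39
Net pay = $2,926.89 − $1,537.39 = $1,389.50

$1,389.50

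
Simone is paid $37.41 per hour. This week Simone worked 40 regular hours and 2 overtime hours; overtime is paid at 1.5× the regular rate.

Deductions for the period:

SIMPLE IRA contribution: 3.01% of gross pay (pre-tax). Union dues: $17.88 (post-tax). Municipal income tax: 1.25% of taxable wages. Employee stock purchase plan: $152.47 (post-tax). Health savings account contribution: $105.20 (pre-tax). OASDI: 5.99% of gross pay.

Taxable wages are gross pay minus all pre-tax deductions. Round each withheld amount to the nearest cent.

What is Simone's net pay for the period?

$1,170.11

Regular pay: 40 × $37.41 = $1,496.40
Overtime pay: 2 × $37.41 × 1.5 = $112.23
Gross pay = $1,496.40 + $112.23 = $1,608.63
Health savings account contribution: $105.20
SIMPLE IRA contribution: $1,608.63 × 0.0301 = $48.42
Pre-tax total = $105.20 + $48.42 = $153.62
Taxable wages = $1,608.63 − $153.62 = $1,455.01
Municipal income tax: $1,455.01 × 0.0125 = $18.19
OASDI: $1,608.63 × 0.0599 = $96.36
Union dues: $17.88
Employee stock purchase plan: $152.47
Total deductions = $105.20 + $48.42 + $18.19 + $96.36 + $17.88 + $152.47 = $438.52
Net pay = $1,608.63 − $438.52 = $1,170.11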